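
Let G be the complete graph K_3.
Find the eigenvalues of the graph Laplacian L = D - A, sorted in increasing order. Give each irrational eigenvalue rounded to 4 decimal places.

The graph has 3 vertices and degree multiset [2, 2, 2]; D is the diagonal matrix of degrees and L = D - A. Diagonalising L (or applying a numerical eigensolver to the 3x3 matrix) gives the spectrum above. There is one zero in the spectrum, matching the 1 component.

[0, 3, 3]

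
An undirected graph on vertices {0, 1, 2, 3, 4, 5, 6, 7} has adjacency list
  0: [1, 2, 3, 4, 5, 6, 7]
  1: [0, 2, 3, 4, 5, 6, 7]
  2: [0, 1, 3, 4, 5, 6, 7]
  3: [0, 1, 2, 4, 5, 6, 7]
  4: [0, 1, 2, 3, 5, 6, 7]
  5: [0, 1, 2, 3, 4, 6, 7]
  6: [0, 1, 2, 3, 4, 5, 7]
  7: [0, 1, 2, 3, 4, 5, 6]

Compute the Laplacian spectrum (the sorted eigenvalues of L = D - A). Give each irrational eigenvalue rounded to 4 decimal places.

Reading degrees in the order [0, 1, 2, 3, 4, 5, 6, 7] gives [7, 7, 7, 7, 7, 7, 7, 7]; set D = diag(7, 7, 7, 7, 7, 7, 7, 7) and form L = D - A. Diagonalising L (or applying a numerical eigensolver to the 8x8 matrix) gives the spectrum above. The single zero eigenvalue shows the graph is connected. There is one zero in the spectrum, matching the 1 component.

[0, 8, 8, 8, 8, 8, 8, 8]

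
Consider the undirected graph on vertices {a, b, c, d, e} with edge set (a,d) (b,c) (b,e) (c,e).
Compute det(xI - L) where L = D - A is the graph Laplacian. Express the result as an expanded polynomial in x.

Each diagonal entry of L is the vertex degree and each off-diagonal entry is -1 where an edge is present, 0 otherwise; in the order [a, b, c, d, e] the diagonal is [1, 2, 2, 1, 2]. The eigenvalues of L are [0, 0, 2, 3, 3]; the characteristic polynomial is the product of (x - lambda_i), which multiplies out to x^5 - 8x^4 + 21x^3 - 18x^2. Since p(0) = det(-L) = 0, x divides p(x). The largest eigenvalue, 3, is at most the vertex count 5. There are 2 zeros in the spectrum, matching the 2 components.

x^5 - 8x^4 + 21x^3 - 18x^2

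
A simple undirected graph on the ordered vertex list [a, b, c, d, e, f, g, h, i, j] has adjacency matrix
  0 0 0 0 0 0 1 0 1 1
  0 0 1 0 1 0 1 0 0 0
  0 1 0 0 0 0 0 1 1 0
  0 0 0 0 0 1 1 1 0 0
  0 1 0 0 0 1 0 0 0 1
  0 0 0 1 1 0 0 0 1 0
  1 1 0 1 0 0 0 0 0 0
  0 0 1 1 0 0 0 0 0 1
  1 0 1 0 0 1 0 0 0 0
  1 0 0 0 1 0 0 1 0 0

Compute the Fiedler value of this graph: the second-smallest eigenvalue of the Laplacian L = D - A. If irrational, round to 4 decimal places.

With the vertex order [a, b, c, d, e, f, g, h, i, j], the degrees are [3, 3, 3, 3, 3, 3, 3, 3, 3, 3], giving D = diag(3, 3, 3, 3, 3, 3, 3, 3, 3, 3) and L = D - A. Computing the eigenvalues of L and sorting gives [0, 2, 2, 2, 2, 2, 5, 5, 5, 5]. The Fiedler value lambda_2 = 2 is strictly positive, so the graph is connected. By the matrix-tree theorem the graph has (1/10) * product of the nonzero eigenvalues = 2000 spanning trees.

2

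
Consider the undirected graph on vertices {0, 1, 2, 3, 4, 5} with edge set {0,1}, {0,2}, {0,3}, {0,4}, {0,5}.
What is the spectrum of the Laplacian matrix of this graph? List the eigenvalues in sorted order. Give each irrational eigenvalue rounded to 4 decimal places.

Each diagonal entry of L is the vertex degree and each off-diagonal entry is -1 where an edge is present, 0 otherwise; in the order [0, 1, 2, 3, 4, 5] the diagonal is [5, 1, 1, 1, 1, 1]. The multiplicity of 0 as a Laplacian eigenvalue equals the number of connected components. The eigenvalues sum to 10, which equals trace(L) = 2|E|.

[0, 1, 1, 1, 1, 6]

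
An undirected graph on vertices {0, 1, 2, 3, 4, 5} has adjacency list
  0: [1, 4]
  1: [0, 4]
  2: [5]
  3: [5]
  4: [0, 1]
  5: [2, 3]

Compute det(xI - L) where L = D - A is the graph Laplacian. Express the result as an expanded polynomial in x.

Each diagonal entry of L is the vertex degree and each off-diagonal entry is -1 where an edge is present, 0 otherwise; in the order [0, 1, 2, 3, 4, 5] the diagonal is [2, 2, 1, 1, 2, 2]. L has integer entries, so p(x) = det(xI - L) has integer coefficients. Expanding the determinant yields x^6 - 10x^5 + 36x^4 - 54x^3 + 27x^2. The coefficient of x^5 equals -trace(L) = -10, matching the sum of degrees. The largest eigenvalue, 3, is at most the vertex count 6. The eigenvalues sum to 10, which equals trace(L) = 2|E|.

x^6 - 10x^5 + 36x^4 - 54x^3 + 27x^2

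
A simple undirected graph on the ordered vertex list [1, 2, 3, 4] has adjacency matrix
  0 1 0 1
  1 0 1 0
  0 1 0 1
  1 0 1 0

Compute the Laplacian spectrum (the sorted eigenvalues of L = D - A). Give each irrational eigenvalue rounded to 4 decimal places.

Each diagonal entry of L is the vertex degree and each off-diagonal entry is -1 where an edge is present, 0 otherwise; in the order [1, 2, 3, 4] the diagonal is [2, 2, 2, 2]. Since every row of L sums to 0, the all-ones vector is in the kernel and 0 is an eigenvalue. The single zero eigenvalue shows the graph is connected. The eigenvalues sum to 8, which equals trace(L) = 2|E|.

[0, 2, 2, 4]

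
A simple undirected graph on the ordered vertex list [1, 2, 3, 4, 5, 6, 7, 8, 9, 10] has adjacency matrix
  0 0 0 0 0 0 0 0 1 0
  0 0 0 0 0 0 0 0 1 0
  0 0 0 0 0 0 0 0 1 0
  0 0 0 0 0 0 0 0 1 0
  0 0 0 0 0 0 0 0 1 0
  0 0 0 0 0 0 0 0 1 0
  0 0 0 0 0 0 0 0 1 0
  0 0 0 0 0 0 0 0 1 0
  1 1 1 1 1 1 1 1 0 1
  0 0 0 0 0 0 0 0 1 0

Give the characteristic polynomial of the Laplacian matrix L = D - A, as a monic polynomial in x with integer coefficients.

Reading degrees in the order [1, 2, 3, 4, 5, 6, 7, 8, 9, 10] gives [1, 1, 1, 1, 1, 1, 1, 1, 9, 1]; set D = diag(1, 1, 1, 1, 1, 1, 1, 1, 9, 1) and form L = D - A. L has integer entries, so p(x) = det(xI - L) has integer coefficients. Expanding the determinant yields x^10 - 18x^9 + 108x^8 - 336x^7 + 630x^6 - 756x^5 + 588x^4 - 288x^3 + 81x^2 - 10x. Since p(0) = det(-L) = 0, x divides p(x). The eigenvalues sum to 18, which equals trace(L) = 2|E|.

x^10 - 18x^9 + 108x^8 - 336x^7 + 630x^6 - 756x^5 + 588x^4 - 288x^3 + 81x^2 - 10x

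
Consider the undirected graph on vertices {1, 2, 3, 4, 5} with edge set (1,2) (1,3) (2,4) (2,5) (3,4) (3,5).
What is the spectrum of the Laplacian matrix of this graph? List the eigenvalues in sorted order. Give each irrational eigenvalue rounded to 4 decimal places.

Reading degrees in the order [1, 2, 3, 4, 5] gives [2, 3, 3, 2, 2]; set D = diag(2, 3, 3, 2, 2) and form L = D - A. The multiplicity of 0 as a Laplacian eigenvalue equals the number of connected components. The single zero eigenvalue shows the graph is connected. The eigenvalues sum to 12, which equals trace(L) = 2|E|.

[0, 2, 2, 3, 5]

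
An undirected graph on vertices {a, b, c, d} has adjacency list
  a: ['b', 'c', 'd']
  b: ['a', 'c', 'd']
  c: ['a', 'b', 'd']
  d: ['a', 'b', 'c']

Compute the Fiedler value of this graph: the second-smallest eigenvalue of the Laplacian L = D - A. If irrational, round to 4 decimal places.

With the vertex order [a, b, c, d], the degrees are [3, 3, 3, 3], giving D = diag(3, 3, 3, 3) and L = D - A. The smallest Laplacian eigenvalue is always 0. The next one, lambda_2 = 4, measures how hard the graph is to disconnect: larger values mean better connectivity. The eigenvalues sum to 12, which equals trace(L) = 2|E|. By the matrix-tree theorem the graph has (1/4) * product of the nonzero eigenvalues = 16 spanning trees.

4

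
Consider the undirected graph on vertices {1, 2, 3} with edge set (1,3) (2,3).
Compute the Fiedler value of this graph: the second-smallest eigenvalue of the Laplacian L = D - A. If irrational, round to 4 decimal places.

1

Reading degrees in the order [1, 2, 3] gives [1, 1, 2]; set D = diag(1, 1, 2) and form L = D - A. The sorted Laplacian eigenvalues are [0, 1, 3]; the algebraic connectivity is the second entry, 1. There is one zero in the spectrum, matching the 1 component. The eigenvalues sum to 4, which equals trace(L) = 2|E|.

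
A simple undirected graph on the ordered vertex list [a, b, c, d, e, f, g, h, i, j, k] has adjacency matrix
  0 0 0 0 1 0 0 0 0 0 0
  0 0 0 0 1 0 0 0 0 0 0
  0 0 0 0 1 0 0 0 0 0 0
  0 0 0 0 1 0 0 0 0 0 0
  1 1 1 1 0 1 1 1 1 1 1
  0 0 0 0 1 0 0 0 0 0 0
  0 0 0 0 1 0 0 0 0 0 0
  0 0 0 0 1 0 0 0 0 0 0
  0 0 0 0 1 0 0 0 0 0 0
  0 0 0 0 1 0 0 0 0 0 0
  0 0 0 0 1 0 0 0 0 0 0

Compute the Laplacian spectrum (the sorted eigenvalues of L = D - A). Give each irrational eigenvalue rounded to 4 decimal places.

[0, 1, 1, 1, 1, 1, 1, 1, 1, 1, 11]

Each diagonal entry of L is the vertex degree and each off-diagonal entry is -1 where an edge is present, 0 otherwise; in the order [a, b, c, d, e, f, g, h, i, j, k] the diagonal is [1, 1, 1, 1, 10, 1, 1, 1, 1, 1, 1]. Since every row of L sums to 0, the all-ones vector is in the kernel and 0 is an eigenvalue. The single zero eigenvalue shows the graph is connected. The largest eigenvalue, 11, is at most the vertex count 11. There is one zero in the spectrum, matching the 1 component.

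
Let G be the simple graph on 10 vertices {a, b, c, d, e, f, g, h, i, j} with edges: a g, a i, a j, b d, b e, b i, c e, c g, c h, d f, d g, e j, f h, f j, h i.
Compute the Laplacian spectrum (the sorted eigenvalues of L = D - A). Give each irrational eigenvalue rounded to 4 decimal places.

With the vertex order [a, b, c, d, e, f, g, h, i, j], the degrees are [3, 3, 3, 3, 3, 3, 3, 3, 3, 3], giving D = diag(3, 3, 3, 3, 3, 3, 3, 3, 3, 3) and L = D - A. The multiplicity of 0 as a Laplacian eigenvalue equals the number of connected components. The single zero eigenvalue shows the graph is connected. The eigenvalues sum to 30, which equals trace(L) = 2|E|.

[0, 2, 2, 2, 2, 2, 5, 5, 5, 5]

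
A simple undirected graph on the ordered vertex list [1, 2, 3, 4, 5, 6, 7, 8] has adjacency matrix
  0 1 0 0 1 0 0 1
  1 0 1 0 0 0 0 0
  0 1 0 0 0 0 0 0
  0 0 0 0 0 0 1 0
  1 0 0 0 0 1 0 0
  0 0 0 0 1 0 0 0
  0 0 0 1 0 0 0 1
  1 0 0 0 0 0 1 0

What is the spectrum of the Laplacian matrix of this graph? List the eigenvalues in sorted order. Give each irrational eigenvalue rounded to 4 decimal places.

[0, 0.2434, 0.3820, 1.1798, 2, 2.6180, 3.1386, 4.4383]

Each diagonal entry of L is the vertex degree and each off-diagonal entry is -1 where an edge is present, 0 otherwise; in the order [1, 2, 3, 4, 5, 6, 7, 8] the diagonal is [3, 2, 1, 1, 2, 1, 2, 2]. Since every row of L sums to 0, the all-ones vector is in the kernel and 0 is an eigenvalue. The largest eigenvalue, 4.4383, is at most the vertex count 8. By the matrix-tree theorem the graph has (1/8) * product of the nonzero eigenvalues = 1 spanning tree.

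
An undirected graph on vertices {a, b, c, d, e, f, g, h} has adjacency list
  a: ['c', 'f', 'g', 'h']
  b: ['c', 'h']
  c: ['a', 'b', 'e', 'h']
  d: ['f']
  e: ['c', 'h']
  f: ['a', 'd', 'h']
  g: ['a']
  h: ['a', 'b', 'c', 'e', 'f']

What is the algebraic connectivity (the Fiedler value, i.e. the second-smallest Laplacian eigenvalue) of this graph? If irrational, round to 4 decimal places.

With the vertex order [a, b, c, d, e, f, g, h], the degrees are [4, 2, 4, 1, 2, 3, 1, 5], giving D = diag(4, 2, 4, 1, 2, 3, 1, 5) and L = D - A. The smallest Laplacian eigenvalue is always 0. The next one, lambda_2 = 0.6708, measures how hard the graph is to disconnect: larger values mean better connectivity. The eigenvalues sum to 22, which equals trace(L) = 2|E|. There is one zero in the spectrum, matching the 1 component.

0.6708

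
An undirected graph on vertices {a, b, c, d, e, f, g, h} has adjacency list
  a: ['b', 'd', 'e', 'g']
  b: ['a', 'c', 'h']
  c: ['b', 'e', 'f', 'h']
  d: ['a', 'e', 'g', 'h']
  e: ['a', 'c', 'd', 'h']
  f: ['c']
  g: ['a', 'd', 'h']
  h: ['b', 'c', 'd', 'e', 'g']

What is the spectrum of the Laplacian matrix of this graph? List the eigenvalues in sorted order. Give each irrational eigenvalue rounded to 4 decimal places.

[0, 0.8062, 2.4466, 3.3740, 4, 4.9558, 5.8061, 6.6114]

With the vertex order [a, b, c, d, e, f, g, h], the degrees are [4, 3, 4, 4, 4, 1, 3, 5], giving D = diag(4, 3, 4, 4, 4, 1, 3, 5) and L = D - A. L is symmetric positive semidefinite, so every eigenvalue is real and nonnegative. The single zero eigenvalue shows the graph is connected. By the matrix-tree theorem the graph has (1/8) * product of the nonzero eigenvalues = 633 spanning trees.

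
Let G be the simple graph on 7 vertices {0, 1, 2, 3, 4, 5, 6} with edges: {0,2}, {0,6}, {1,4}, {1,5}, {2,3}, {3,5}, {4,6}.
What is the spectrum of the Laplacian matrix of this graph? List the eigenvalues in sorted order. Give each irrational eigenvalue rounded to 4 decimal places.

[0, 0.7530, 0.7530, 2.4450, 2.4450, 3.8019, 3.8019]

With the vertex order [0, 1, 2, 3, 4, 5, 6], the degrees are [2, 2, 2, 2, 2, 2, 2], giving D = diag(2, 2, 2, 2, 2, 2, 2) and L = D - A. Since every row of L sums to 0, the all-ones vector is in the kernel and 0 is an eigenvalue. The single zero eigenvalue shows the graph is connected. The largest eigenvalue, 3.8019, is at most the vertex count 7.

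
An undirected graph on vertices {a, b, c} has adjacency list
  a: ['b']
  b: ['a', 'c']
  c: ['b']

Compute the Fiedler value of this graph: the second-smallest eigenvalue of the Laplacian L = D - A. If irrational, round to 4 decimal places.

Each diagonal entry of L is the vertex degree and each off-diagonal entry is -1 where an edge is present, 0 otherwise; in the order [a, b, c] the diagonal is [1, 2, 1]. The smallest Laplacian eigenvalue is always 0. The next one, lambda_2 = 1, measures how hard the graph is to disconnect: larger values mean better connectivity.

1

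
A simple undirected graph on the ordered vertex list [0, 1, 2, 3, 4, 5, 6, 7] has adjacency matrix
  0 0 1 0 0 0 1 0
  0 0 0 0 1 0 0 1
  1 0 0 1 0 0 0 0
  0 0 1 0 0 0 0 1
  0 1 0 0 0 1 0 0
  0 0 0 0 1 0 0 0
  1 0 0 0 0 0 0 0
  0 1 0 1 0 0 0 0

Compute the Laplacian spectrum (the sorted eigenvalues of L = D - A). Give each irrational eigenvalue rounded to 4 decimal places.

With the vertex order [0, 1, 2, 3, 4, 5, 6, 7], the degrees are [2, 2, 2, 2, 2, 1, 1, 2], giving D = diag(2, 2, 2, 2, 2, 1, 1, 2) and L = D - A. Since every row of L sums to 0, the all-ones vector is in the kernel and 0 is an eigenvalue. By the matrix-tree theorem the graph has (1/8) * product of the nonzero eigenvalues = 1 spanning tree.

[0, 0.1522, 0.5858, 1.2346, 2, 2.7654, 3.4142, 3.8478]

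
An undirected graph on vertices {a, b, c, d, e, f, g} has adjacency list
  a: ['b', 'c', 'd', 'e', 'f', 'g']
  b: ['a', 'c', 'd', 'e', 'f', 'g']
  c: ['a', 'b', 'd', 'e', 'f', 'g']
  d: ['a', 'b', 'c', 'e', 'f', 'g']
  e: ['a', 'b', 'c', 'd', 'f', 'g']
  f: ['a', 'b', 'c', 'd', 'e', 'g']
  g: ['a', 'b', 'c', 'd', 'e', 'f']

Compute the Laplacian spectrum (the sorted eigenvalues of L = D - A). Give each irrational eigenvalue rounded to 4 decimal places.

With the vertex order [a, b, c, d, e, f, g], the degrees are [6, 6, 6, 6, 6, 6, 6], giving D = diag(6, 6, 6, 6, 6, 6, 6) and L = D - A. The multiplicity of 0 as a Laplacian eigenvalue equals the number of connected components. The largest eigenvalue, 7, is at most the vertex count 7. There is one zero in the spectrum, matching the 1 component.

[0, 7, 7, 7, 7, 7, 7]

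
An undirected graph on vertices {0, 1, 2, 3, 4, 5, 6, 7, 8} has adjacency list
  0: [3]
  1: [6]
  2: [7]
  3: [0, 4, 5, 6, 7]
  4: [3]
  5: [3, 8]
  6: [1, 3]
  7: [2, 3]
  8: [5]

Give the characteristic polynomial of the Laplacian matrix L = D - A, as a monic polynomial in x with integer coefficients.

x^9 - 16x^8 + 99x^7 - 312x^6 + 546x^5 - 540x^4 + 295x^3 - 82x^2 + 9x

Reading degrees in the order [0, 1, 2, 3, 4, 5, 6, 7, 8] gives [1, 1, 1, 5, 1, 2, 2, 2, 1]; set D = diag(1, 1, 1, 5, 1, 2, 2, 2, 1) and form L = D - A. L has integer entries, so p(x) = det(xI - L) has integer coefficients. Expanding the determinant yields x^9 - 16x^8 + 99x^7 - 312x^6 + 546x^5 - 540x^4 + 295x^3 - 82x^2 + 9x. Since p(0) = det(-L) = 0, x divides p(x). The largest eigenvalue, 6.1474, is at most the vertex count 9.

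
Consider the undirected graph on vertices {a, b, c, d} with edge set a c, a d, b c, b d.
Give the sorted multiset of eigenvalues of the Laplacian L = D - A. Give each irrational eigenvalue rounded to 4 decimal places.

[0, 2, 2, 4]

With the vertex order [a, b, c, d], the degrees are [2, 2, 2, 2], giving D = diag(2, 2, 2, 2) and L = D - A. Diagonalising L (or applying a numerical eigensolver to the 4x4 matrix) gives the spectrum above. The eigenvalues sum to 8, which equals trace(L) = 2|E|.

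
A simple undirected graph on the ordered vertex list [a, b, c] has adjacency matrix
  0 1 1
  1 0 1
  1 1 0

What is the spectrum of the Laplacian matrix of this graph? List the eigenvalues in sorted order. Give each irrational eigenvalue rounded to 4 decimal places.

[0, 3, 3]

Each diagonal entry of L is the vertex degree and each off-diagonal entry is -1 where an edge is present, 0 otherwise; in the order [a, b, c] the diagonal is [2, 2, 2]. Since every row of L sums to 0, the all-ones vector is in the kernel and 0 is an eigenvalue.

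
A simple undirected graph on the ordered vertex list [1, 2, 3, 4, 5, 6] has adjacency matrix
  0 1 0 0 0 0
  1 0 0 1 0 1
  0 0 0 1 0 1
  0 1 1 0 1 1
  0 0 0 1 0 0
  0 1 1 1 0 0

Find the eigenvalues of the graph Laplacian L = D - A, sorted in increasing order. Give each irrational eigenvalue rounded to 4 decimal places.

With the vertex order [1, 2, 3, 4, 5, 6], the degrees are [1, 3, 2, 4, 1, 3], giving D = diag(1, 3, 2, 4, 1, 3) and L = D - A. Diagonalising L (or applying a numerical eigensolver to the 6x6 matrix) gives the spectrum above. The single zero eigenvalue shows the graph is connected.

[0, 0.6972, 1.1392, 2.7459, 4.3028, 5.1149]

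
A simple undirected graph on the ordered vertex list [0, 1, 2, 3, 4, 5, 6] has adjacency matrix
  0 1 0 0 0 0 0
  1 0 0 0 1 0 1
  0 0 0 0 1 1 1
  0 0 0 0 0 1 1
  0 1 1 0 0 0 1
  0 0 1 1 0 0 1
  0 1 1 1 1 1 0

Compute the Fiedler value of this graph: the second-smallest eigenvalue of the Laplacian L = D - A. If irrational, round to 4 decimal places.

0.6751

With the vertex order [0, 1, 2, 3, 4, 5, 6], the degrees are [1, 3, 3, 2, 3, 3, 5], giving D = diag(1, 3, 3, 2, 3, 3, 5) and L = D - A. Computing the eigenvalues of L and sorting gives [0, 0.6751, 1.7898, 2.8517, 3.9185, 4.7069, 6.0579]. The Fiedler value lambda_2 = 0.6751 is strictly positive, so the graph is connected.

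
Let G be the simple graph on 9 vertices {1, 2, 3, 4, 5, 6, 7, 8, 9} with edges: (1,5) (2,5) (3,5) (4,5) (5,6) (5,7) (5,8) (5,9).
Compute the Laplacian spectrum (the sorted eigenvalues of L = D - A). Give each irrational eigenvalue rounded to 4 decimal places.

[0, 1, 1, 1, 1, 1, 1, 1, 9]

With the vertex order [1, 2, 3, 4, 5, 6, 7, 8, 9], the degrees are [1, 1, 1, 1, 8, 1, 1, 1, 1], giving D = diag(1, 1, 1, 1, 8, 1, 1, 1, 1) and L = D - A. Diagonalising L (or applying a numerical eigensolver to the 9x9 matrix) gives the spectrum above. The single zero eigenvalue shows the graph is connected. There is one zero in the spectrum, matching the 1 component.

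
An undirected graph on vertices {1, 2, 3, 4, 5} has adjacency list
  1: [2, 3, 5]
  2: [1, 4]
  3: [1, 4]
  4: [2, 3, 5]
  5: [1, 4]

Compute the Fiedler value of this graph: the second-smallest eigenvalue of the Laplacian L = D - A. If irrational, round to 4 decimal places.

With the vertex order [1, 2, 3, 4, 5], the degrees are [3, 2, 2, 3, 2], giving D = diag(3, 2, 2, 3, 2) and L = D - A. Computing the eigenvalues of L and sorting gives [0, 2, 2, 3, 5]. The Fiedler value lambda_2 = 2 is strictly positive, so the graph is connected. The eigenvalues sum to 12, which equals trace(L) = 2|E|.

2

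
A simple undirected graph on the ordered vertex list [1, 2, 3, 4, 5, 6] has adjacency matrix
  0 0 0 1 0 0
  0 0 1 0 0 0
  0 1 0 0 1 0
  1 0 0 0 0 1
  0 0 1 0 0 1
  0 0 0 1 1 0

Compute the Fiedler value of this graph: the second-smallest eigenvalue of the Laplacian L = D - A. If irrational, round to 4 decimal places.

With the vertex order [1, 2, 3, 4, 5, 6], the degrees are [1, 1, 2, 2, 2, 2], giving D = diag(1, 1, 2, 2, 2, 2) and L = D - A. The smallest Laplacian eigenvalue is always 0. The next one, lambda_2 = 0.2679, measures how hard the graph is to disconnect: larger values mean better connectivity. The largest eigenvalue, 3.7321, is at most the vertex count 6.

0.2679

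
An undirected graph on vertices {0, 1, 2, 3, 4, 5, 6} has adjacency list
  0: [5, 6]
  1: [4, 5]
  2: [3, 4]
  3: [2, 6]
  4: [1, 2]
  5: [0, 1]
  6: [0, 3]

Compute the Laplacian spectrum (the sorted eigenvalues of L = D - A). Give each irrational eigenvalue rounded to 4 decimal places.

Each diagonal entry of L is the vertex degree and each off-diagonal entry is -1 where an edge is present, 0 otherwise; in the order [0, 1, 2, 3, 4, 5, 6] the diagonal is [2, 2, 2, 2, 2, 2, 2]. L is symmetric positive semidefinite, so every eigenvalue is real and nonnegative. The single zero eigenvalue shows the graph is connected.

[0, 0.7530, 0.7530, 2.4450, 2.4450, 3.8019, 3.8019]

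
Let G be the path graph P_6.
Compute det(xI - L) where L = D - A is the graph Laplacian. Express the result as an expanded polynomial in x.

x^6 - 10x^5 + 36x^4 - 56x^3 + 35x^2 - 6x

The graph has 6 vertices and degree multiset [2, 2, 2, 2, 1, 1]; D is the diagonal matrix of degrees and L = D - A. Computing det(xI - L) by cofactor expansion (or equivalently via sum-over-permutations) gives x^6 - 10x^5 + 36x^4 - 56x^3 + 35x^2 - 6x. The constant term is 0 because L is singular (the all-ones vector lies in its kernel). The largest eigenvalue, 3.7321, is at most the vertex count 6. There is one zero in the spectrum, matching the 1 component.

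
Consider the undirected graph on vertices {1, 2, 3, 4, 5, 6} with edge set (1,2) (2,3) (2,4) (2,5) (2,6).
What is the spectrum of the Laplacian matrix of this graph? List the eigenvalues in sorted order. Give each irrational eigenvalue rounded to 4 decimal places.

[0, 1, 1, 1, 1, 6]

Reading degrees in the order [1, 2, 3, 4, 5, 6] gives [1, 5, 1, 1, 1, 1]; set D = diag(1, 5, 1, 1, 1, 1) and form L = D - A. Diagonalising L (or applying a numerical eigensolver to the 6x6 matrix) gives the spectrum above. The single zero eigenvalue shows the graph is connected. The eigenvalues sum to 10, which equals trace(L) = 2|E|.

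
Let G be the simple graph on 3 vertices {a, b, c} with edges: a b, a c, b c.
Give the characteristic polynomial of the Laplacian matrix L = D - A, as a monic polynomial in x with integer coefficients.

Reading degrees in the order [a, b, c] gives [2, 2, 2]; set D = diag(2, 2, 2) and form L = D - A. The eigenvalues of L are [0, 3, 3]; the characteristic polynomial is the product of (x - lambda_i), which multiplies out to x^3 - 6x^2 + 9x. Since p(0) = det(-L) = 0, x divides p(x).

x^3 - 6x^2 + 9x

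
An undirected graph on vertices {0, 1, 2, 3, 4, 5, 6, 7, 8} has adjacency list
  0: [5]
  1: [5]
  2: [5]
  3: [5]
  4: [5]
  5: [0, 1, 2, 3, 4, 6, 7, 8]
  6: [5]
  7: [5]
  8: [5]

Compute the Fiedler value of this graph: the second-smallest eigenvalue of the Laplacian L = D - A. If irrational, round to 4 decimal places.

1

With the vertex order [0, 1, 2, 3, 4, 5, 6, 7, 8], the degrees are [1, 1, 1, 1, 1, 8, 1, 1, 1], giving D = diag(1, 1, 1, 1, 1, 8, 1, 1, 1) and L = D - A. The sorted Laplacian eigenvalues are [0, 1, 1, 1, 1, 1, 1, 1, 9]; the algebraic connectivity is the second entry, 1. There is one zero in the spectrum, matching the 1 component.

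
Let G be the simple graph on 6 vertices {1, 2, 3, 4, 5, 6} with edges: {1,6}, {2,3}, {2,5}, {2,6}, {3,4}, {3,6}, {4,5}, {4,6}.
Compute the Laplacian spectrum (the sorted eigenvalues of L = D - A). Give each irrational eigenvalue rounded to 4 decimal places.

Each diagonal entry of L is the vertex degree and each off-diagonal entry is -1 where an edge is present, 0 otherwise; in the order [1, 2, 3, 4, 5, 6] the diagonal is [1, 3, 3, 3, 2, 4]. Diagonalising L (or applying a numerical eigensolver to the 6x6 matrix) gives the spectrum above. The single zero eigenvalue shows the graph is connected.

[0, 0.8929, 2.2123, 3, 4.5262, 5.3686]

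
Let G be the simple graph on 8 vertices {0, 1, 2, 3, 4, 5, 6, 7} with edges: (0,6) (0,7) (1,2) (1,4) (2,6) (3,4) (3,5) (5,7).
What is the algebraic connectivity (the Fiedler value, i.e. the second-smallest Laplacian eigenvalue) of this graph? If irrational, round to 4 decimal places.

Each diagonal entry of L is the vertex degree and each off-diagonal entry is -1 where an edge is present, 0 otherwise; in the order [0, 1, 2, 3, 4, 5, 6, 7] the diagonal is [2, 2, 2, 2, 2, 2, 2, 2]. Computing the eigenvalues of L and sorting gives [0, 0.5858, 0.5858, 2, 2, 3.4142, 3.4142, 4]. The Fiedler value lambda_2 = 0.5858 is strictly positive, so the graph is connected. The largest eigenvalue, 4, is at most the vertex count 8.

0.5858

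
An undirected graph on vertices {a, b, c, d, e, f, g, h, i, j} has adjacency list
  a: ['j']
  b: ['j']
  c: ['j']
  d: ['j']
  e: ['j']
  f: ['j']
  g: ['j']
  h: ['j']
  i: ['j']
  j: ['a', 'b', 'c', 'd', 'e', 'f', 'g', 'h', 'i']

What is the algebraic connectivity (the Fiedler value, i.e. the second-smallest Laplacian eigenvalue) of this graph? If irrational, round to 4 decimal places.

1

Reading degrees in the order [a, b, c, d, e, f, g, h, i, j] gives [1, 1, 1, 1, 1, 1, 1, 1, 1, 9]; set D = diag(1, 1, 1, 1, 1, 1, 1, 1, 1, 9) and form L = D - A. The smallest Laplacian eigenvalue is always 0. The next one, lambda_2 = 1, measures how hard the graph is to disconnect: larger values mean better connectivity.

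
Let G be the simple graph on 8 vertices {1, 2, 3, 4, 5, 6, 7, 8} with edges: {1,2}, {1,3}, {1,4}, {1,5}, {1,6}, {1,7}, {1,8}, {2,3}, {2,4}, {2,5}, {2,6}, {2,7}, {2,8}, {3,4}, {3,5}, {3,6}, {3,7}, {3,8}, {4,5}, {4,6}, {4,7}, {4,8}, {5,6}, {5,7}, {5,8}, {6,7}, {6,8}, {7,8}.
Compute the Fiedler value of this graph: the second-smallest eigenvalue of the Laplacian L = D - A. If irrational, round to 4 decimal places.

With the vertex order [1, 2, 3, 4, 5, 6, 7, 8], the degrees are [7, 7, 7, 7, 7, 7, 7, 7], giving D = diag(7, 7, 7, 7, 7, 7, 7, 7) and L = D - A. The sorted Laplacian eigenvalues are [0, 8, 8, 8, 8, 8, 8, 8]; the algebraic connectivity is the second entry, 8. The eigenvalues sum to 56, which equals trace(L) = 2|E|.

8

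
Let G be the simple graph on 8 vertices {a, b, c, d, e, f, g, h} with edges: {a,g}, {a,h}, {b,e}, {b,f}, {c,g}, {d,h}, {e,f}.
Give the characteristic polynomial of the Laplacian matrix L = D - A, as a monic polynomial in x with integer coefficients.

With the vertex order [a, b, c, d, e, f, g, h], the degrees are [2, 2, 1, 1, 2, 2, 2, 2], giving D = diag(2, 2, 1, 1, 2, 2, 2, 2) and L = D - A. L has integer entries, so p(x) = det(xI - L) has integer coefficients. Expanding the determinant yields x^8 - 14x^7 + 78x^6 - 218x^5 + 314x^4 - 210x^3 + 45x^2. Since p(0) = det(-L) = 0, x divides p(x).

x^8 - 14x^7 + 78x^6 - 218x^5 + 314x^4 - 210x^3 + 45x^2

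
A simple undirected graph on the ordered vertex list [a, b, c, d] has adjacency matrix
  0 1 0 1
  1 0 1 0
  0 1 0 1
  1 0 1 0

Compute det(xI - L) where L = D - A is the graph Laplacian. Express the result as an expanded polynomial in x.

Reading degrees in the order [a, b, c, d] gives [2, 2, 2, 2]; set D = diag(2, 2, 2, 2) and form L = D - A. L has integer entries, so p(x) = det(xI - L) has integer coefficients. Expanding the determinant yields x^4 - 8x^3 + 20x^2 - 16x. Since p(0) = det(-L) = 0, x divides p(x). The largest eigenvalue, 4, is at most the vertex count 4.

x^4 - 8x^3 + 20x^2 - 16x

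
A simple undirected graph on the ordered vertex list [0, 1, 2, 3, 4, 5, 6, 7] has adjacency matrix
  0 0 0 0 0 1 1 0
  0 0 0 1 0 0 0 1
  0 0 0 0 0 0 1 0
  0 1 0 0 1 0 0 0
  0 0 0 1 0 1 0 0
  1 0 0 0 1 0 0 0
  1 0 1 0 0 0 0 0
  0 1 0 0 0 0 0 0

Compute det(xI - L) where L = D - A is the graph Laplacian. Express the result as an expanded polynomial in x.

Each diagonal entry of L is the vertex degree and each off-diagonal entry is -1 where an edge is present, 0 otherwise; in the order [0, 1, 2, 3, 4, 5, 6, 7] the diagonal is [2, 2, 1, 2, 2, 2, 2, 1]. L has integer entries, so p(x) = det(xI - L) has integer coefficients. Expanding the determinant yields x^8 - 14x^7 + 78x^6 - 220x^5 + 330x^4 - 252x^3 + 84x^2 - 8x. The coefficient of x^7 equals -trace(L) = -14, matching the sum of degrees. There is one zero in the spectrum, matching the 1 component. By the matrix-tree theorem the graph has (1/8) * product of the nonzero eigenvalues = 1 spanning tree.

x^8 - 14x^7 + 78x^6 - 220x^5 + 330x^4 - 252x^3 + 84x^2 - 8x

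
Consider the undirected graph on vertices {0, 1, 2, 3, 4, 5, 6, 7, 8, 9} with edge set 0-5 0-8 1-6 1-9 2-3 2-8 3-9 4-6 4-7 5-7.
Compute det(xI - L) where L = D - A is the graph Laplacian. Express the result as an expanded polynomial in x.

Each diagonal entry of L is the vertex degree and each off-diagonal entry is -1 where an edge is present, 0 otherwise; in the order [0, 1, 2, 3, 4, 5, 6, 7, 8, 9] the diagonal is [2, 2, 2, 2, 2, 2, 2, 2, 2, 2]. L has integer entries, so p(x) = det(xI - L) has integer coefficients. Expanding the determinant yields x^10 - 20x^9 + 170x^8 - 800x^7 + 2275x^6 - 4004x^5 + 4290x^4 - 2640x^3 + 825x^2 - 100x. The constant term is 0 because L is singular (the all-ones vector lies in its kernel). By the matrix-tree theorem the graph has (1/10) * product of the nonzero eigenvalues = 10 spanning trees.

x^10 - 20x^9 + 170x^8 - 800x^7 + 2275x^6 - 4004x^5 + 4290x^4 - 2640x^3 + 825x^2 - 100x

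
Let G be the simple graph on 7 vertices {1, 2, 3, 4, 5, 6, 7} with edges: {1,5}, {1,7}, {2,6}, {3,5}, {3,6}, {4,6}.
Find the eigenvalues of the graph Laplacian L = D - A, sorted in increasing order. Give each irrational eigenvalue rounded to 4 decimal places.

With the vertex order [1, 2, 3, 4, 5, 6, 7], the degrees are [2, 1, 2, 1, 2, 3, 1], giving D = diag(2, 1, 2, 1, 2, 3, 1) and L = D - A. Diagonalising L (or applying a numerical eigensolver to the 7x7 matrix) gives the spectrum above. By the matrix-tree theorem the graph has (1/7) * product of the nonzero eigenvalues = 1 spanning tree. There is one zero in the spectrum, matching the 1 component.

[0, 0.2254, 1, 1, 2.1859, 3.3604, 4.2283]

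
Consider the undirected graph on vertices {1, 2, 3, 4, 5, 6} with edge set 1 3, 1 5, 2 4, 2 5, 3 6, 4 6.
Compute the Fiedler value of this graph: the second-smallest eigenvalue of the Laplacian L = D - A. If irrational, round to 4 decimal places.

1

With the vertex order [1, 2, 3, 4, 5, 6], the degrees are [2, 2, 2, 2, 2, 2], giving D = diag(2, 2, 2, 2, 2, 2) and L = D - A. The sorted Laplacian eigenvalues are [0, 1, 1, 3, 3, 4]; the algebraic connectivity is the second entry, 1. By the matrix-tree theorem the graph has (1/6) * product of the nonzero eigenvalues = 6 spanning trees. The largest eigenvalue, 4, is at most the vertex count 6.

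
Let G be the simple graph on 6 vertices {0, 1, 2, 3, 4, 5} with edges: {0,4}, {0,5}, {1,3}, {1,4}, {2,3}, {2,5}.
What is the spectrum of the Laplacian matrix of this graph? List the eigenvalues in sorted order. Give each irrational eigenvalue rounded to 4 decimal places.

[0, 1, 1, 3, 3, 4]

Reading degrees in the order [0, 1, 2, 3, 4, 5] gives [2, 2, 2, 2, 2, 2]; set D = diag(2, 2, 2, 2, 2, 2) and form L = D - A. Since every row of L sums to 0, the all-ones vector is in the kernel and 0 is an eigenvalue. The single zero eigenvalue shows the graph is connected. The eigenvalues sum to 12, which equals trace(L) = 2|E|.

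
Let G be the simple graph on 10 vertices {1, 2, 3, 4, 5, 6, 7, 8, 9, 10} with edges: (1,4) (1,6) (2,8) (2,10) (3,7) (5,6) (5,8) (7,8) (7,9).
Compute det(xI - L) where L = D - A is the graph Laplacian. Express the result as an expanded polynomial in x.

x^10 - 18x^9 + 134x^8 - 536x^7 + 1253x^6 - 1746x^5 + 1420x^4 - 632x^3 + 134x^2 - 10x

Each diagonal entry of L is the vertex degree and each off-diagonal entry is -1 where an edge is present, 0 otherwise; in the order [1, 2, 3, 4, 5, 6, 7, 8, 9, 10] the diagonal is [2, 2, 1, 1, 2, 2, 3, 3, 1, 1]. L has integer entries, so p(x) = det(xI - L) has integer coefficients. Expanding the determinant yields x^10 - 18x^9 + 134x^8 - 536x^7 + 1253x^6 - 1746x^5 + 1420x^4 - 632x^3 + 134x^2 - 10x. The coefficient of x^9 equals -trace(L) = -18, matching the sum of degrees. The eigenvalues sum to 18, which equals trace(L) = 2|E|. By the matrix-tree theorem the graph has (1/10) * product of the nonzero eigenvalues = 1 spanning tree.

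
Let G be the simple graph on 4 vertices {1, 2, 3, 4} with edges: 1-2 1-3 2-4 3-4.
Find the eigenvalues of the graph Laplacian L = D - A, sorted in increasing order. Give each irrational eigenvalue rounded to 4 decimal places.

[0, 2, 2, 4]

Each diagonal entry of L is the vertex degree and each off-diagonal entry is -1 where an edge is present, 0 otherwise; in the order [1, 2, 3, 4] the diagonal is [2, 2, 2, 2]. L is symmetric positive semidefinite, so every eigenvalue is real and nonnegative. The single zero eigenvalue shows the graph is connected.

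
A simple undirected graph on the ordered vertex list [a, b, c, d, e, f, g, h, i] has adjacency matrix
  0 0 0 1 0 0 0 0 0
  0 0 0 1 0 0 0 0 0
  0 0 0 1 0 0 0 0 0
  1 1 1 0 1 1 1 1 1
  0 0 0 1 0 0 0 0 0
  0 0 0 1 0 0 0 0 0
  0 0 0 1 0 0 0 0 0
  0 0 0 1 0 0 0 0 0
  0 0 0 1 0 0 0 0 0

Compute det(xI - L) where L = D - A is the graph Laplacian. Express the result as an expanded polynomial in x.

With the vertex order [a, b, c, d, e, f, g, h, i], the degrees are [1, 1, 1, 8, 1, 1, 1, 1, 1], giving D = diag(1, 1, 1, 8, 1, 1, 1, 1, 1) and L = D - A. The eigenvalues of L are [0, 1, 1, 1, 1, 1, 1, 1, 9]; the characteristic polynomial is the product of (x - lambda_i), which multiplies out to x^9 - 16x^8 + 84x^7 - 224x^6 + 350x^5 - 336x^4 + 196x^3 - 64x^2 + 9x. The coefficient of x^8 equals -trace(L) = -16, matching the sum of degrees.

x^9 - 16x^8 + 84x^7 - 224x^6 + 350x^5 - 336x^4 + 196x^3 - 64x^2 + 9x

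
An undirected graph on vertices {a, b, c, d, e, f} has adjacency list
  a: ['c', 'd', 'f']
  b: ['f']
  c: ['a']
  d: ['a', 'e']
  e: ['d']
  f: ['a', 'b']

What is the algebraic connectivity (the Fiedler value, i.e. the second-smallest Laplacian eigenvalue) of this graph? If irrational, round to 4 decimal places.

Each diagonal entry of L is the vertex degree and each off-diagonal entry is -1 where an edge is present, 0 otherwise; in the order [a, b, c, d, e, f] the diagonal is [3, 1, 1, 2, 1, 2]. The sorted Laplacian eigenvalues are [0, 0.3820, 0.6972, 2, 2.6180, 4.3028]; the algebraic connectivity is the second entry, 0.3820. The largest eigenvalue, 4.3028, is at most the vertex count 6.

0.3820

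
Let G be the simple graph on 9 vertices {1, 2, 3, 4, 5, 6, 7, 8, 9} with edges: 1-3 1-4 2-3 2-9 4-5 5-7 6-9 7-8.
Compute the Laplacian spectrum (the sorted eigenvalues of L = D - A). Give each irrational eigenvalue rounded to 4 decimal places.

[0, 0.1206, 0.4679, 1, 1.6527, 2.3473, 3, 3.5321, 3.8794]

With the vertex order [1, 2, 3, 4, 5, 6, 7, 8, 9], the degrees are [2, 2, 2, 2, 2, 1, 2, 1, 2], giving D = diag(2, 2, 2, 2, 2, 1, 2, 1, 2) and L = D - A. The multiplicity of 0 as a Laplacian eigenvalue equals the number of connected components. The single zero eigenvalue shows the graph is connected. By the matrix-tree theorem the graph has (1/9) * product of the nonzero eigenvalues = 1 spanning tree.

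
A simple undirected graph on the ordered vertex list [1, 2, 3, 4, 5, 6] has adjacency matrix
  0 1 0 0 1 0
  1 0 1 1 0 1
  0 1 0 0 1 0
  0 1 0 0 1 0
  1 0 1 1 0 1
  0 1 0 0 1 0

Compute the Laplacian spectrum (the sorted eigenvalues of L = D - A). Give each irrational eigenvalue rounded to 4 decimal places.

Reading degrees in the order [1, 2, 3, 4, 5, 6] gives [2, 4, 2, 2, 4, 2]; set D = diag(2, 4, 2, 2, 4, 2) and form L = D - A. L is symmetric positive semidefinite, so every eigenvalue is real and nonnegative. The single zero eigenvalue shows the graph is connected. There is one zero in the spectrum, matching the 1 component.

[0, 2, 2, 2, 4, 6]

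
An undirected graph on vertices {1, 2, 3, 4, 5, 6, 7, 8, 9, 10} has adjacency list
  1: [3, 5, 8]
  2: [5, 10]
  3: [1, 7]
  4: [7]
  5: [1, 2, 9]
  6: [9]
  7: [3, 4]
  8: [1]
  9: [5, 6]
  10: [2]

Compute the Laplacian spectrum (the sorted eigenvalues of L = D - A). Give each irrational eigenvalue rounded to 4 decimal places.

[0, 0.1700, 0.3820, 0.5078, 1.3820, 1.6959, 2.6180, 2.8758, 3.6180, 4.7505]

With the vertex order [1, 2, 3, 4, 5, 6, 7, 8, 9, 10], the degrees are [3, 2, 2, 1, 3, 1, 2, 1, 2, 1], giving D = diag(3, 2, 2, 1, 3, 1, 2, 1, 2, 1) and L = D - A. Since every row of L sums to 0, the all-ones vector is in the kernel and 0 is an eigenvalue.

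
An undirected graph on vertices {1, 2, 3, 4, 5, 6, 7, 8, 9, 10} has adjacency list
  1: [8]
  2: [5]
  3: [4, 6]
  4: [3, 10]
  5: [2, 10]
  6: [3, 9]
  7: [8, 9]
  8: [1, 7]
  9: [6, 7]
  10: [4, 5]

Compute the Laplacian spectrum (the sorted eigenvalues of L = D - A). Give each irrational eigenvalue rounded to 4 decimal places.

Reading degrees in the order [1, 2, 3, 4, 5, 6, 7, 8, 9, 10] gives [1, 1, 2, 2, 2, 2, 2, 2, 2, 2]; set D = diag(1, 1, 2, 2, 2, 2, 2, 2, 2, 2) and form L = D - A. Since every row of L sums to 0, the all-ones vector is in the kernel and 0 is an eigenvalue.

[0, 0.0979, 0.3820, 0.8244, 1.3820, 2, 2.6180, 3.1756, 3.6180, 3.9021]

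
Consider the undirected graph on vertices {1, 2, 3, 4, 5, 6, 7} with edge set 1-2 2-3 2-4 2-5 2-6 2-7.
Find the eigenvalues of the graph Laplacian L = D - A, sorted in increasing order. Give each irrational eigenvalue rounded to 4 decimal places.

[0, 1, 1, 1, 1, 1, 7]

Each diagonal entry of L is the vertex degree and each off-diagonal entry is -1 where an edge is present, 0 otherwise; in the order [1, 2, 3, 4, 5, 6, 7] the diagonal is [1, 6, 1, 1, 1, 1, 1]. The multiplicity of 0 as a Laplacian eigenvalue equals the number of connected components. The single zero eigenvalue shows the graph is connected. There is one zero in the spectrum, matching the 1 component.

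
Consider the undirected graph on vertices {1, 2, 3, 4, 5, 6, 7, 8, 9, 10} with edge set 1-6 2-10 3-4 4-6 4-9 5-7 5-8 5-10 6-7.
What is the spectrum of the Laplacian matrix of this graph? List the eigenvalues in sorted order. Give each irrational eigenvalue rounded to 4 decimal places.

[0, 0.1487, 0.5188, 0.6496, 1, 1.4400, 2.3111, 3.0561, 4.1701, 4.7056]

Reading degrees in the order [1, 2, 3, 4, 5, 6, 7, 8, 9, 10] gives [1, 1, 1, 3, 3, 3, 2, 1, 1, 2]; set D = diag(1, 1, 1, 3, 3, 3, 2, 1, 1, 2) and form L = D - A. Diagonalising L (or applying a numerical eigensolver to the 10x10 matrix) gives the spectrum above. The eigenvalues sum to 18, which equals trace(L) = 2|E|. The largest eigenvalue, 4.7056, is at most the vertex count 10.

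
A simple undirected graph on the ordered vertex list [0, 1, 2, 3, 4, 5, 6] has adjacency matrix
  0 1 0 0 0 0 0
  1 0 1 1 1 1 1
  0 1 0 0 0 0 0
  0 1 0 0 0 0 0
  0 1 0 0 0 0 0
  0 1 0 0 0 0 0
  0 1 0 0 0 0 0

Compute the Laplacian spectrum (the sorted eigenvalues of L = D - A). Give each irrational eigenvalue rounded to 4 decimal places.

[0, 1, 1, 1, 1, 1, 7]

Each diagonal entry of L is the vertex degree and each off-diagonal entry is -1 where an edge is present, 0 otherwise; in the order [0, 1, 2, 3, 4, 5, 6] the diagonal is [1, 6, 1, 1, 1, 1, 1]. The multiplicity of 0 as a Laplacian eigenvalue equals the number of connected components. The single zero eigenvalue shows the graph is connected. There is one zero in the spectrum, matching the 1 component.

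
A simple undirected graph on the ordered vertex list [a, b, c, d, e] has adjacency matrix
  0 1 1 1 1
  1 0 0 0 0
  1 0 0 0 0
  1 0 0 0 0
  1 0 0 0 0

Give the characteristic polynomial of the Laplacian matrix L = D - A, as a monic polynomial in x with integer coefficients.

x^5 - 8x^4 + 18x^3 - 16x^2 + 5x

With the vertex order [a, b, c, d, e], the degrees are [4, 1, 1, 1, 1], giving D = diag(4, 1, 1, 1, 1) and L = D - A. L has integer entries, so p(x) = det(xI - L) has integer coefficients. Expanding the determinant yields x^5 - 8x^4 + 18x^3 - 16x^2 + 5x. The constant term is 0 because L is singular (the all-ones vector lies in its kernel).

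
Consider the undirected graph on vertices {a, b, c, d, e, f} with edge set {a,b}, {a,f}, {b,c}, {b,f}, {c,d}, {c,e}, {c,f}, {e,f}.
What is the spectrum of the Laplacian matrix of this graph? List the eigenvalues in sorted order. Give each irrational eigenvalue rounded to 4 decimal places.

[0, 0.8851, 1.6972, 3.2541, 4.8608, 5.3028]

Reading degrees in the order [a, b, c, d, e, f] gives [2, 3, 4, 1, 2, 4]; set D = diag(2, 3, 4, 1, 2, 4) and form L = D - A. Diagonalising L (or applying a numerical eigensolver to the 6x6 matrix) gives the spectrum above. The single zero eigenvalue shows the graph is connected.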